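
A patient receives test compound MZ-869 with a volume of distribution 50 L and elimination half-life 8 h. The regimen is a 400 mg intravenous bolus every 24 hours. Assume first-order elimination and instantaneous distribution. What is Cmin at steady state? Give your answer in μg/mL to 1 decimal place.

The dosing interval is 3 half-lives, so f = 2^(−3) = 0.125.
Accumulation ratio R = 1/(1 − f) = 1/0.875 = 8/7.
Single-dose peak C₀ = D/Vd = 400/50 = 8 μg/mL.
Steady-state peak Cmax,ss = C₀·R = 8 × 8/7 ≈ 9.143 μg/mL.
Steady-state trough Cmin,ss = Cmax,ss·f ≈ 9.143 × 0.125 ≈ 1.143 μg/mL.

1.1 μg/mL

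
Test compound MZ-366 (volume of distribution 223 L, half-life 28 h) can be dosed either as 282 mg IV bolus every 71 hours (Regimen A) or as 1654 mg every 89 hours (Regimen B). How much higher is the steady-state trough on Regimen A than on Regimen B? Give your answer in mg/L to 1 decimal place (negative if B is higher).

Regimen A: f = (1/2)^(71/28) ≈ 0.1725; Cmin,ss = (282/223)·f/(1−f) ≈ 0.264 mg/L.
Regimen B: f = (1/2)^(89/28) ≈ 0.1104; Cmin,ss = (1654/223)·f/(1−f) ≈ 0.920 mg/L.
Difference ≈ 0.264 − 0.920 ≈ -0.656 mg/L.

-0.7 mg/L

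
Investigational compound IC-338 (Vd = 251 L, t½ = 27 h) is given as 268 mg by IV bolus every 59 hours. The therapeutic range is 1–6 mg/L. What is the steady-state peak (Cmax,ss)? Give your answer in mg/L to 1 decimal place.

1.4 mg/L

τ/t½ = 59/27 ≈ 2.1852, so fraction remaining f = (1/2)^(59/27) ≈ 0.2199.
Accumulation ratio R = 1/(1 − f) ≈ 1/0.7801 ≈ 1.2819.
Each bolus raises the concentration by D/Vd = 268/251 ≈ 1.068 mg/L.
Steady-state peak Cmax,ss = C₀·R ≈ 1.068 × 1.2819 ≈ 1.369 mg/L.
Peak 1.4 mg/L vs MTC 6 mg/L: below toxic threshold.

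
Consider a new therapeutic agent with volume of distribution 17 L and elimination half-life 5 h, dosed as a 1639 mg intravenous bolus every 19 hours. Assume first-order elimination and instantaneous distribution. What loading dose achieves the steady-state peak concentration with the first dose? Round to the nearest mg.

f = (1/2)^(19/5) ≈ 0.071794; accumulation ratio R = 1/(1−f) ≈ 1.07735.
Loading dose to hit Cmax,ss on first dose: D_load = D_maint·R ≈ 1639 × 1.07735 ≈ 1765.78 mg.

1766 mg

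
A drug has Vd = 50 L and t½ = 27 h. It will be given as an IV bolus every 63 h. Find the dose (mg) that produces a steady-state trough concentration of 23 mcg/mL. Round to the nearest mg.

4646 mg

τ/t½ = 63/27 ≈ 2.3333, so f = (1/2)^(63/27) ≈ 0.198425.
Cmin,ss = (D/Vd)·f/(1−f), so D = Cmin,ss·Vd·(1−f)/f.
D = 23 × 50 × (1−f)/f ≈ 23 × 50 × 4.03969 ≈ 4645.64 mg.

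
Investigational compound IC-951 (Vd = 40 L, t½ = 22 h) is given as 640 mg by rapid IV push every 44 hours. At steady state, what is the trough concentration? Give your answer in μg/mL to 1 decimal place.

The dosing interval is 2 half-lives, so f = 2^(−2) = 0.25.
Accumulation ratio R = 1/(1 − f) = 1/0.75 = 4/3.
Single-dose peak C₀ = D/Vd = 640/40 = 16 μg/mL.
Steady-state peak Cmax,ss = C₀·R = 16 × 4/3 ≈ 21.333 μg/mL.
Steady-state trough Cmin,ss = Cmax,ss·f ≈ 21.333 × 0.25 ≈ 5.333 μg/mL.

5.3 μg/mL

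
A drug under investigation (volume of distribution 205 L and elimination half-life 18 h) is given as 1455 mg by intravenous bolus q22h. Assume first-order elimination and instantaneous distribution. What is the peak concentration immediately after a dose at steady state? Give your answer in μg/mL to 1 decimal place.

k = ln2/t½ = ln2/18 ≈ 0.038508 h⁻¹; fraction remaining f = e^(−kτ) = e^(−0.038508×22) ≈ 0.4286.
At steady state, accumulation factor R = 1/(1 − e^(−kτ)) ≈ 1.7501.
Single-dose peak C₀ = D/Vd = 1455/205 ≈ 7.098 μg/mL.
Cmax,ss = C₀/(1 − f) ≈ 7.098/0.5714 ≈ 12.422 μg/mL.

12.4 μg/mL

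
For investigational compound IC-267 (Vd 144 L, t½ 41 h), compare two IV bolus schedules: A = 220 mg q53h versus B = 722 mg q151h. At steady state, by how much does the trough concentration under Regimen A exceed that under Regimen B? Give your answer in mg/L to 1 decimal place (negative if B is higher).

Regimen A: f = (1/2)^(53/41) ≈ 0.4082; Cmin,ss = (220/144)·f/(1−f) ≈ 1.054 mg/L.
Regimen B: f = (1/2)^(151/41) ≈ 0.0779; Cmin,ss = (722/144)·f/(1−f) ≈ 0.424 mg/L.
Difference ≈ 1.054 − 0.424 ≈ 0.630 mg/L.

0.6 mg/L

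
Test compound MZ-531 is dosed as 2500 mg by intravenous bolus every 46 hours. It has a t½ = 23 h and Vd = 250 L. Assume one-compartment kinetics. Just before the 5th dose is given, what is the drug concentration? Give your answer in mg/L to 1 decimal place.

3.3 mg/L

f = (1/2)^(τ/t½) = (1/2)^(46/23) ≈ 0.2500.
C₀ = D/Vd = 2500/250 ≈ 10.000 mg/L.
Before the 5th dose, 4 doses have been given. Superposition: Cmin = C₀·(f + f² + … + f^4).
≈ 10.000 × (0.2500 + 0.0625 + 0.0156 + 0.0039) ≈ 10.000 × 0.3320 ≈ 3.320 mg/L.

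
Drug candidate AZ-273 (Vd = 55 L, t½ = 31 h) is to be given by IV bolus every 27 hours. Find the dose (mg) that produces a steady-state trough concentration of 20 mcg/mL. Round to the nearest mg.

912 mg

τ/t½ = 27/31 ≈ 0.87097, so f = (1/2)^(27/31) ≈ 0.546780.
Cmin,ss = (D/Vd)·f/(1−f), so D = Cmin,ss·Vd·(1−f)/f.
D = 20 × 55 × (1−f)/f ≈ 20 × 55 × 0.82889 ≈ 911.78 mg.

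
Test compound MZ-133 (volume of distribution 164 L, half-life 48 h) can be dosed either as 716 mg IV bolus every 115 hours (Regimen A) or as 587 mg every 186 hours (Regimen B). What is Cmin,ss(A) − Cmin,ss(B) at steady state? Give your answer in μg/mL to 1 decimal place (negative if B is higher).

Regimen A: f = (1/2)^(115/48) ≈ 0.1900; Cmin,ss = (716/164)·f/(1−f) ≈ 1.024 μg/mL.
Regimen B: f = (1/2)^(186/48) ≈ 0.0682; Cmin,ss = (587/164)·f/(1−f) ≈ 0.262 μg/mL.
Difference ≈ 1.024 − 0.262 ≈ 0.762 μg/mL.

0.8 μg/mL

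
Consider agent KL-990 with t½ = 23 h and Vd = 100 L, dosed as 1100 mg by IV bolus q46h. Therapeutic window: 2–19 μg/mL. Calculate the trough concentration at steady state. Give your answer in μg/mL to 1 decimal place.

The dosing interval is 2 half-lives, so f = 2^(−2) = 0.25.
Accumulation ratio R = 1/(1 − f) = 1/0.75 = 4/3.
Single-dose peak C₀ = D/Vd = 1100/100 = 11 μg/mL.
Steady-state peak Cmax,ss = C₀·R = 11 × 4/3 ≈ 14.667 μg/mL.
Steady-state trough Cmin,ss = Cmax,ss·f ≈ 14.667 × 0.25 ≈ 3.667 μg/mL.
Trough 3.7 μg/mL vs MEC 2 μg/mL: adequate.

3.7 μg/mL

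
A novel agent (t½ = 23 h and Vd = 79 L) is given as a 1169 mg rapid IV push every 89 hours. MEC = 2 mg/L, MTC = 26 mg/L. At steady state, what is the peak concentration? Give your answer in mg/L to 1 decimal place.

Over one 89-h interval, 89/23 ≈ 3.8696 half-lives elapse, leaving f ≈ 0.0684 of each dose.
At steady state, accumulation factor R = 1/(1 − e^(−kτ)) ≈ 1.0734.
Single-dose peak C₀ = D/Vd = 1169/79 ≈ 14.797 mg/L.
Steady-state peak Cmax,ss = C₀·R ≈ 14.797 × 1.0734 ≈ 15.883 mg/L.
Peak 15.9 mg/L vs MTC 26 mg/L: below toxic threshold.

15.9 mg/L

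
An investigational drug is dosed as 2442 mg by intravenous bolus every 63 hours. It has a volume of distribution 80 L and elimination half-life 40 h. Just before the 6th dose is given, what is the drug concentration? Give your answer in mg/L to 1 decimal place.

15.4 mg/L

f = (1/2)^(τ/t½) = (1/2)^(63/40) ≈ 0.3356.
C₀ = D/Vd = 2442/80 ≈ 30.525 mg/L.
Before the 6th dose, 5 doses have been given. Superposition: Cmin = C₀·(f + f² + … + f^5).
≈ 30.525 × (0.3356 + 0.1126 + 0.0378 + 0.0127 + 0.0043) ≈ 30.525 × 0.5030 ≈ 15.354 mg/L.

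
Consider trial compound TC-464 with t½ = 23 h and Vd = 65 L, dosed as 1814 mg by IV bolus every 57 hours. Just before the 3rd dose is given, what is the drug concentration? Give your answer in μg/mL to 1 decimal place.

f = (1/2)^(τ/t½) = (1/2)^(57/23) ≈ 0.1795.
C₀ = D/Vd = 1814/65 ≈ 27.908 μg/mL.
Before the 3rd dose, 2 doses have been given. Superposition: Cmin = C₀·(f + f²).
≈ 27.908 × (0.1795 + 0.0322) ≈ 27.908 × 0.2117 ≈ 5.908 μg/mL.

5.9 μg/mL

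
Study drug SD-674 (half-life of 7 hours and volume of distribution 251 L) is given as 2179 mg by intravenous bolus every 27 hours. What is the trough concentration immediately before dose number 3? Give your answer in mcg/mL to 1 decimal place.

f = (1/2)^(τ/t½) = (1/2)^(27/7) ≈ 0.0690.
C₀ = D/Vd = 2179/251 ≈ 8.681 mcg/mL.
Before the 3rd dose, 2 doses have been given. Superposition: Cmin = C₀·(f + f²).
≈ 8.681 × (0.0690 + 0.0048) ≈ 8.681 × 0.0738 ≈ 0.641 mcg/mL.

0.6 mcg/mL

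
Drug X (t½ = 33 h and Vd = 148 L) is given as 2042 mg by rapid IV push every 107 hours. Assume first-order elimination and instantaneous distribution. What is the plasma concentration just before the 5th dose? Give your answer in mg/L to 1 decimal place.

f = (1/2)^(τ/t½) = (1/2)^(107/33) ≈ 0.1057.
C₀ = D/Vd = 2042/148 ≈ 13.797 mg/L.
Before the 5th dose, 4 doses have been given. Superposition: Cmin = C₀·(f + f² + … + f^4).
≈ 13.797 × (0.1057 + 0.0112 + 0.0012 + 0.0001) ≈ 13.797 × 0.1182 ≈ 1.631 mg/L.

1.6 mg/L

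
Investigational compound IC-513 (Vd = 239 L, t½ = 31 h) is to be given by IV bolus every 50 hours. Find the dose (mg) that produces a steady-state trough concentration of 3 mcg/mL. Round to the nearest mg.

1476 mg

τ/t½ = 50/31 ≈ 1.6129, so f = (1/2)^(50/31) ≈ 0.326940.
Cmin,ss = (D/Vd)·f/(1−f), so D = Cmin,ss·Vd·(1−f)/f.
D = 3 × 239 × (1−f)/f ≈ 3 × 239 × 2.05867 ≈ 1476.07 mg.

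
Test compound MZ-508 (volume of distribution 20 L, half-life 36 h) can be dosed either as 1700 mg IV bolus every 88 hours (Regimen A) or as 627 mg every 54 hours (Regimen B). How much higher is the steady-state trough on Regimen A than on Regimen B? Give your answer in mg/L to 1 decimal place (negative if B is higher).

Regimen A: f = (1/2)^(88/36) ≈ 0.1837; Cmin,ss = (1700/20)·f/(1−f) ≈ 19.128 mg/L.
Regimen B: f = (1/2)^(54/36) ≈ 0.3536; Cmin,ss = (627/20)·f/(1−f) ≈ 17.149 mg/L.
Difference ≈ 19.128 − 17.149 ≈ 1.979 mg/L.

2.0 mg/L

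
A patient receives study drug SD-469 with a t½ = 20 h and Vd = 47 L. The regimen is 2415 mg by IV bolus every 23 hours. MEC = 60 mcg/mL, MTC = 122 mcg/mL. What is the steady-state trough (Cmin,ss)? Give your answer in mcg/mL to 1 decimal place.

42.1 mcg/mL

Over one 23-h interval, 23/20 ≈ 1.15 half-lives elapse, leaving f ≈ 0.4506 of each dose.
At steady state, accumulation factor R = 1/(1 − e^(−kτ)) ≈ 1.8202.
Single-dose peak C₀ = D/Vd = 2415/47 ≈ 51.383 mcg/mL.
Steady-state peak Cmax,ss = C₀·R ≈ 51.383 × 1.8202 ≈ 93.527 mcg/mL.
One interval later, Cmin,ss = Cmax,ss·e^(−kτ) ≈ 93.527 × 0.4506 ≈ 42.143 mcg/mL.
Trough 42.1 mcg/mL vs MEC 60 mcg/mL: subtherapeutic.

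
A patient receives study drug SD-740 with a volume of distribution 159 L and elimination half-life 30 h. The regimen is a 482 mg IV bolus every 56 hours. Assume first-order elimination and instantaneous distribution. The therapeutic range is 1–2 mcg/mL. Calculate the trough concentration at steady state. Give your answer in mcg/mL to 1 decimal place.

Over one 56-h interval, 56/30 ≈ 1.8667 half-lives elapse, leaving f ≈ 0.2742 of each dose.
Accumulation ratio R = 1/(1 − f) ≈ 1/0.7258 ≈ 1.3778.
Single-dose peak C₀ = D/Vd = 482/159 ≈ 3.031 mcg/mL.
Steady-state peak Cmax,ss = C₀·R ≈ 3.031 × 1.3778 ≈ 4.176 mcg/mL.
Steady-state trough Cmin,ss = Cmax,ss·f ≈ 4.176 × 0.2742 ≈ 1.145 mcg/mL.
Trough 1.1 mcg/mL vs MEC 1 mcg/mL: adequate.

1.1 mcg/mL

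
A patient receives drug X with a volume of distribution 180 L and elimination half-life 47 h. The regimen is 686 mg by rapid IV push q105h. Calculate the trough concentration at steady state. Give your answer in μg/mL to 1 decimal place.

Over one 105-h interval, 105/47 ≈ 2.234 half-lives elapse, leaving f ≈ 0.2126 of each dose.
Single-dose peak C₀ = D/Vd = 686/180 ≈ 3.811 μg/mL.
Steady-state trough Cmin,ss = C₀·f/(1−f) ≈ 3.811 × 0.2126/0.7874 ≈ 1.029 μg/mL.

1.0 μg/mL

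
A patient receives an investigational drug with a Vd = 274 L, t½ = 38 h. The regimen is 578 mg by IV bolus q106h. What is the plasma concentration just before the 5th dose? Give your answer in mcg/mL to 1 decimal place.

0.4 mcg/mL

f = (1/2)^(τ/t½) = (1/2)^(106/38) ≈ 0.1446.
C₀ = D/Vd = 578/274 ≈ 2.109 mcg/mL.
Before the 5th dose, 4 doses have been given. Superposition: Cmin = C₀·(f + f² + … + f^4).
≈ 2.109 × (0.1446 + 0.0209 + 0.0030 + 0.0004) ≈ 2.109 × 0.1689 ≈ 0.356 mcg/mL.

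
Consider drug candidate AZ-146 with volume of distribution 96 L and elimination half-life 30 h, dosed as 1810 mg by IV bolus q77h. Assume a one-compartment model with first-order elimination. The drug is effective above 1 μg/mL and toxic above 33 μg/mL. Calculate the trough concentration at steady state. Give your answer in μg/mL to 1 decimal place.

Over one 77-h interval, 77/30 ≈ 2.5667 half-lives elapse, leaving f ≈ 0.1688 of each dose.
Single-dose peak C₀ = D/Vd = 1810/96 ≈ 18.854 μg/mL.
Steady-state trough Cmin,ss = C₀·f/(1−f) ≈ 18.854 × 0.1688/0.8312 ≈ 3.829 μg/mL.
Trough 3.8 μg/mL vs MEC 1 μg/mL: adequate.

3.8 μg/mL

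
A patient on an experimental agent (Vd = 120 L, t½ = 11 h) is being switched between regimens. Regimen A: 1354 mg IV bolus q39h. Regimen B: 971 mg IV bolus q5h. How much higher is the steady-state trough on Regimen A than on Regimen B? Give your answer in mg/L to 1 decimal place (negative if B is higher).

-20.8 mg/L

Regimen A: f = (1/2)^(39/11) ≈ 0.0856; Cmin,ss = (1354/120)·f/(1−f) ≈ 1.056 mg/L.
Regimen B: f = (1/2)^(5/11) ≈ 0.7297; Cmin,ss = (971/120)·f/(1−f) ≈ 21.844 mg/L.
Difference ≈ 1.056 − 21.844 ≈ -20.788 mg/L.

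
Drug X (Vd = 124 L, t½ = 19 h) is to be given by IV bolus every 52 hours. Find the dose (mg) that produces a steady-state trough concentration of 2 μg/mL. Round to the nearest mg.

1405 mg

τ/t½ = 52/19 ≈ 2.7368, so f = (1/2)^(52/19) ≈ 0.150013.
Cmin,ss = (D/Vd)·f/(1−f), so D = Cmin,ss·Vd·(1−f)/f.
D = 2 × 124 × (1−f)/f ≈ 2 × 124 × 5.66609 ≈ 1405.19 mg.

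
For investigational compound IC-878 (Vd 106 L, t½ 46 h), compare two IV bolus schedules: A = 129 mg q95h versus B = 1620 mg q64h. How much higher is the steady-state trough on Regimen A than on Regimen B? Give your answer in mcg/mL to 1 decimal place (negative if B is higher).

Regimen A: f = (1/2)^(95/46) ≈ 0.2390; Cmin,ss = (129/106)·f/(1−f) ≈ 0.382 mcg/mL.
Regimen B: f = (1/2)^(64/46) ≈ 0.3812; Cmin,ss = (1620/106)·f/(1−f) ≈ 9.415 mcg/mL.
Difference ≈ 0.382 − 9.415 ≈ -9.033 mcg/mL.

-9.0 mcg/mL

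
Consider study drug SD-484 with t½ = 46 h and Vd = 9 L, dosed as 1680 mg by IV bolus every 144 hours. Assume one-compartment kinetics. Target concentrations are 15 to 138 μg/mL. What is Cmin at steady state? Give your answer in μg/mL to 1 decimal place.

24.1 μg/mL

k = ln2/t½ = ln2/46 ≈ 0.015068 h⁻¹; fraction remaining f = e^(−kτ) = e^(−0.015068×144) ≈ 0.1142.
Each bolus raises the concentration by D/Vd = 1680/9 ≈ 186.667 μg/mL.
Steady-state trough Cmin,ss = C₀·f/(1−f) ≈ 186.667 × 0.1142/0.8858 ≈ 24.066 μg/mL.
Trough 24.1 μg/mL vs MEC 15 μg/mL: adequate.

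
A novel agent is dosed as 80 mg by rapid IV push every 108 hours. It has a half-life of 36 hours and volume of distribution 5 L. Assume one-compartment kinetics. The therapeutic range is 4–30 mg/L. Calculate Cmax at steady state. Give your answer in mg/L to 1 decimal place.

18.3 mg/L

τ = 108 h = 3 half-lives, so f = (1/2)^3 = 0.125.
At steady state, R = 1/(1 − 0.125) = 8/7.
Single-dose peak C₀ = D/Vd = 80/5 = 16 mg/L.
Steady-state peak Cmax,ss = C₀·R = 16 × 8/7 ≈ 18.286 mg/L.
Peak 18.3 mg/L vs MTC 30 mg/L: below toxic threshold.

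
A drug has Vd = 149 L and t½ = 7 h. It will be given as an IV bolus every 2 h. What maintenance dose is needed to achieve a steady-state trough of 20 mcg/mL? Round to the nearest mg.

653 mg

τ/t½ = 2/7 ≈ 0.28571, so f = (1/2)^(2/7) ≈ 0.820335.
Cmin,ss = (D/Vd)·f/(1−f), so D = Cmin,ss·Vd·(1−f)/f.
D = 20 × 149 × (1−f)/f ≈ 20 × 149 × 0.21901 ≈ 652.65 mg.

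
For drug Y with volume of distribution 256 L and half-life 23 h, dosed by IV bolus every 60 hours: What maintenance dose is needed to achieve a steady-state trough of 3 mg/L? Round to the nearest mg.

τ/t½ = 60/23 ≈ 2.6087, so f = (1/2)^(60/23) ≈ 0.163947.
Cmin,ss = (D/Vd)·f/(1−f), so D = Cmin,ss·Vd·(1−f)/f.
D = 3 × 256 × (1−f)/f ≈ 3 × 256 × 5.09953 ≈ 3916.44 mg.

3916 mg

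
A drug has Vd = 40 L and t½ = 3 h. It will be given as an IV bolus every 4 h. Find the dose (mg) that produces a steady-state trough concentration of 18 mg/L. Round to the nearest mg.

τ/t½ = 4/3 ≈ 1.3333, so f = (1/2)^(4/3) ≈ 0.396850.
Cmin,ss = (D/Vd)·f/(1−f), so D = Cmin,ss·Vd·(1−f)/f.
D = 18 × 40 × (1−f)/f ≈ 18 × 40 × 1.51984 ≈ 1094.28 mg.

1094 mg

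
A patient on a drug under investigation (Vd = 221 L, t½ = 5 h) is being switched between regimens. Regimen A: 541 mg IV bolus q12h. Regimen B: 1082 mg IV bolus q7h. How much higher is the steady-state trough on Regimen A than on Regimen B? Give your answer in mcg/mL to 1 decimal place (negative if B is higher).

Regimen A: f = (1/2)^(12/5) ≈ 0.1895; Cmin,ss = (541/221)·f/(1−f) ≈ 0.572 mcg/mL.
Regimen B: f = (1/2)^(7/5) ≈ 0.3789; Cmin,ss = (1082/221)·f/(1−f) ≈ 2.987 mcg/mL.
Difference ≈ 0.572 − 2.987 ≈ -2.415 mcg/mL.

-2.4 mcg/mL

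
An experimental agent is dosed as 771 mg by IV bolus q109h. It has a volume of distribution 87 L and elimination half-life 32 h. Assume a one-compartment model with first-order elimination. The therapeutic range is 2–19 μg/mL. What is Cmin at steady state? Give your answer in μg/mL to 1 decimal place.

k = ln2/t½ = ln2/32 ≈ 0.021661 h⁻¹; fraction remaining f = e^(−kτ) = e^(−0.021661×109) ≈ 0.0943.
Single-dose peak C₀ = D/Vd = 771/87 ≈ 8.862 μg/mL.
Steady-state trough Cmin,ss = C₀·f/(1−f) ≈ 8.862 × 0.0943/0.9057 ≈ 0.923 μg/mL.
Trough 0.9 μg/mL vs MEC 2 μg/mL: subtherapeutic.

0.9 μg/mL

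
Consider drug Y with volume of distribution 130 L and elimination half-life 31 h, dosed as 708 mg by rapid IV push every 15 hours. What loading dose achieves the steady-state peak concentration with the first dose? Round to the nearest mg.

2485 mg

f = (1/2)^(15/31) ≈ 0.715056; accumulation ratio R = 1/(1−f) ≈ 3.50946.
Loading dose to hit Cmax,ss on first dose: D_load = D_maint·R ≈ 708 × 3.50946 ≈ 2484.70 mg.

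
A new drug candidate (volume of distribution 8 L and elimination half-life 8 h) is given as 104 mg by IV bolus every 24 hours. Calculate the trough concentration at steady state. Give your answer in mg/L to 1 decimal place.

1.9 mg/L

τ = 24 h = 3 half-lives, so f = (1/2)^3 = 0.125.
At steady state, R = 1/(1 − 0.125) = 8/7.
Single-dose peak C₀ = D/Vd = 104/8 = 13 mg/L.
Steady-state peak Cmax,ss = C₀·R = 13 × 8/7 ≈ 14.857 mg/L.
Steady-state trough Cmin,ss = Cmax,ss·f ≈ 14.857 × 0.125 ≈ 1.857 mg/L.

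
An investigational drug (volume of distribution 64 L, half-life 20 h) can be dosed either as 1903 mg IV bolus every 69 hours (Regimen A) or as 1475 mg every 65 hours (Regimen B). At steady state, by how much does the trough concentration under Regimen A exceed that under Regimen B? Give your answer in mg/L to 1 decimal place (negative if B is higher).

Regimen A: f = (1/2)^(69/20) ≈ 0.0915; Cmin,ss = (1903/64)·f/(1−f) ≈ 2.995 mg/L.
Regimen B: f = (1/2)^(65/20) ≈ 0.1051; Cmin,ss = (1475/64)·f/(1−f) ≈ 2.707 mg/L.
Difference ≈ 2.995 − 2.707 ≈ 0.288 mg/L.

0.3 mg/L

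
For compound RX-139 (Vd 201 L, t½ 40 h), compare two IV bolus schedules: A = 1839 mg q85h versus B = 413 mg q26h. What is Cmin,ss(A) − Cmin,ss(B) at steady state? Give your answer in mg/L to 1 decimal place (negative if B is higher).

Regimen A: f = (1/2)^(85/40) ≈ 0.2293; Cmin,ss = (1839/201)·f/(1−f) ≈ 2.722 mg/L.
Regimen B: f = (1/2)^(26/40) ≈ 0.6373; Cmin,ss = (413/201)·f/(1−f) ≈ 3.610 mg/L.
Difference ≈ 2.722 − 3.610 ≈ -0.888 mg/L.

-0.9 mg/L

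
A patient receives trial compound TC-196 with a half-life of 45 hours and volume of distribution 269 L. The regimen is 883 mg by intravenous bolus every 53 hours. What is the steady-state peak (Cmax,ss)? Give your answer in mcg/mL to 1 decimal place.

5.9 mcg/mL

τ/t½ = 53/45 ≈ 1.1778, so fraction remaining f = (1/2)^(53/45) ≈ 0.4420.
Accumulation ratio R = 1/(1 − f) ≈ 1/0.5580 ≈ 1.7921.
Each bolus raises the concentration by D/Vd = 883/269 ≈ 3.283 mcg/mL.
Steady-state peak Cmax,ss = C₀·R ≈ 3.283 × 1.7921 ≈ 5.883 mcg/mL.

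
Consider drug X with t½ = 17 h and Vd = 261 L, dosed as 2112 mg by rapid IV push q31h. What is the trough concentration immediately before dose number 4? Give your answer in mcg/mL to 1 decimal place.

3.1 mcg/mL

f = (1/2)^(τ/t½) = (1/2)^(31/17) ≈ 0.2825.
C₀ = D/Vd = 2112/261 ≈ 8.092 mcg/mL.
Before the 4th dose, 3 doses have been given. Superposition: Cmin = C₀·(f + f² + … + f^3).
≈ 8.092 × (0.2825 + 0.0798 + 0.0225) ≈ 8.092 × 0.3848 ≈ 3.114 mcg/mL.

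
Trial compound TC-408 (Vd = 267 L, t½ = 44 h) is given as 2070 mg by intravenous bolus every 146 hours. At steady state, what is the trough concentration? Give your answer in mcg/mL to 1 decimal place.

0.9 mcg/mL

k = ln2/t½ = ln2/44 ≈ 0.015753 h⁻¹; fraction remaining f = e^(−kτ) = e^(−0.015753×146) ≈ 0.1003.
At steady state, accumulation factor R = 1/(1 − e^(−kτ)) ≈ 1.1115.
Single-dose peak C₀ = D/Vd = 2070/267 ≈ 7.753 mcg/mL.
Steady-state peak Cmax,ss = C₀·R ≈ 7.753 × 1.1115 ≈ 8.617 mcg/mL.
One interval later, Cmin,ss = Cmax,ss·e^(−kτ) ≈ 8.617 × 0.1003 ≈ 0.864 mcg/mL.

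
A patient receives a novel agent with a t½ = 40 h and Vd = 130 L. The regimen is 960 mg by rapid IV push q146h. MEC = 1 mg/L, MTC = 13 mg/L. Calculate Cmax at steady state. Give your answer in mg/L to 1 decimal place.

τ/t½ = 146/40 ≈ 3.65, so fraction remaining f = (1/2)^(146/40) ≈ 0.0797.
Accumulation ratio R = 1/(1 − f) ≈ 1/0.9203 ≈ 1.0866.
Each bolus raises the concentration by D/Vd = 960/130 ≈ 7.385 mg/L.
Steady-state peak Cmax,ss = C₀·R ≈ 7.385 × 1.0866 ≈ 8.025 mg/L.
Peak 8.0 mg/L vs MTC 13 mg/L: below toxic threshold.

8.0 mg/L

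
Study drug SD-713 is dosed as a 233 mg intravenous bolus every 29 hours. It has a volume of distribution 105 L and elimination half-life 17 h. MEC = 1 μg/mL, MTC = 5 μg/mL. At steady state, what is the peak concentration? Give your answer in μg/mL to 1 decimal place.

τ/t½ = 29/17 ≈ 1.7059, so fraction remaining f = (1/2)^(29/17) ≈ 0.3065.
Accumulation ratio R = 1/(1 − f) ≈ 1/0.6935 ≈ 1.4420.
Each bolus raises the concentration by D/Vd = 233/105 ≈ 2.219 μg/mL.
Steady-state peak Cmax,ss = C₀·R ≈ 2.219 × 1.4420 ≈ 3.200 μg/mL.
Peak 3.2 μg/mL vs MTC 5 μg/mL: below toxic threshold.

3.2 μg/mL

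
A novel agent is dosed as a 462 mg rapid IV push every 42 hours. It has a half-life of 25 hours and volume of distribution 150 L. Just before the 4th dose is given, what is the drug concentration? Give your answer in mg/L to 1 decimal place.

f = (1/2)^(τ/t½) = (1/2)^(42/25) ≈ 0.3121.
C₀ = D/Vd = 462/150 ≈ 3.080 mg/L.
Before the 4th dose, 3 doses have been given. Superposition: Cmin = C₀·(f + f² + … + f^3).
≈ 3.080 × (0.3121 + 0.0974 + 0.0304) ≈ 3.080 × 0.4399 ≈ 1.355 mg/L.

1.4 mg/L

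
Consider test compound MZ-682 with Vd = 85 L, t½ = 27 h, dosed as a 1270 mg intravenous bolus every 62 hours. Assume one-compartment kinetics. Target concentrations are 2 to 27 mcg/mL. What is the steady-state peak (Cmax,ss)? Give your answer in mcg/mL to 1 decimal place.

18.8 mcg/mL

τ/t½ = 62/27 ≈ 2.2963, so fraction remaining f = (1/2)^(62/27) ≈ 0.2036.
At steady state, accumulation factor R = 1/(1 − e^(−kτ)) ≈ 1.2557.
Single-dose peak C₀ = D/Vd = 1270/85 ≈ 14.941 mcg/mL.
Steady-state peak Cmax,ss = C₀·R ≈ 14.941 × 1.2557 ≈ 18.761 mcg/mL.
Peak 18.8 mcg/mL vs MTC 27 mcg/mL: below toxic threshold.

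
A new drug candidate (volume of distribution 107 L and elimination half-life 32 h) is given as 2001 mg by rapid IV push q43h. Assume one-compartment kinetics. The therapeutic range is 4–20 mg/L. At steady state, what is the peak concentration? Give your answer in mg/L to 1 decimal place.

Over one 43-h interval, 43/32 ≈ 1.3438 half-lives elapse, leaving f ≈ 0.3940 of each dose.
At steady state, accumulation factor R = 1/(1 − e^(−kτ)) ≈ 1.6502.
Each bolus raises the concentration by D/Vd = 2001/107 ≈ 18.701 mg/L.
Steady-state peak Cmax,ss = C₀·R ≈ 18.701 × 1.6502 ≈ 30.860 mg/L.
Peak 30.9 mg/L vs MTC 20 mg/L: exceeds toxic threshold.

30.9 mg/L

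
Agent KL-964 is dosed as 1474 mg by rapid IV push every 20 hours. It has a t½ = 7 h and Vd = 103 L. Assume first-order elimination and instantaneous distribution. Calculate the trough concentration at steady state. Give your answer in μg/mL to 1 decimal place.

2.3 μg/mL

Over one 20-h interval, 20/7 ≈ 2.8571 half-lives elapse, leaving f ≈ 0.1380 of each dose.
Accumulation ratio R = 1/(1 − f) ≈ 1/0.8620 ≈ 1.1601.
Single-dose peak C₀ = D/Vd = 1474/103 ≈ 14.311 μg/mL.
Steady-state peak Cmax,ss = C₀·R ≈ 14.311 × 1.1601 ≈ 16.602 μg/mL.
Steady-state trough Cmin,ss = Cmax,ss·f ≈ 16.602 × 0.1380 ≈ 2.291 μg/mL.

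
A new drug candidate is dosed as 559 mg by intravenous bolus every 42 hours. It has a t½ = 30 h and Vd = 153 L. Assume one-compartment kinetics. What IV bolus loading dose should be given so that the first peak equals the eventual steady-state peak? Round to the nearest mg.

900 mg

f = (1/2)^(42/30) ≈ 0.378929; accumulation ratio R = 1/(1−f) ≈ 1.61012.
Loading dose to hit Cmax,ss on first dose: D_load = D_maint·R ≈ 559 × 1.61012 ≈ 900.06 mg.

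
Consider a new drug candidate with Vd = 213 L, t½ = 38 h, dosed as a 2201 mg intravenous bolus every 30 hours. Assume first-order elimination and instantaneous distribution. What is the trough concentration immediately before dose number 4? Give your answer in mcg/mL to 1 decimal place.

11.4 mcg/mL

f = (1/2)^(τ/t½) = (1/2)^(30/38) ≈ 0.5786.
C₀ = D/Vd = 2201/213 ≈ 10.333 mcg/mL.
Before the 4th dose, 3 doses have been given. Superposition: Cmin = C₀·(f + f² + … + f^3).
≈ 10.333 × (0.5786 + 0.3348 + 0.1937) ≈ 10.333 × 1.1071 ≈ 11.440 mcg/mL.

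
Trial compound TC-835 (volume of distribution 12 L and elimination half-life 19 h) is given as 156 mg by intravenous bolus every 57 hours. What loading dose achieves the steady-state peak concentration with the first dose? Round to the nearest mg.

f = (1/2)^(57/19) ≈ 0.125000; accumulation ratio R = 1/(1−f) ≈ 1.14286.
Loading dose to hit Cmax,ss on first dose: D_load = D_maint·R ≈ 156 × 1.14286 ≈ 178.29 mg.

178 mg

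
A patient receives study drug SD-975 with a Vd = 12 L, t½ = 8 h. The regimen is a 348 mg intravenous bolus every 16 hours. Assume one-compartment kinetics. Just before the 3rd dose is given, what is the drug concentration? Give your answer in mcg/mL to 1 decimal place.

f = (1/2)^(τ/t½) = (1/2)^(16/8) ≈ 0.2500.
C₀ = D/Vd = 348/12 ≈ 29.000 mcg/mL.
Before the 3rd dose, 2 doses have been given. Superposition: Cmin = C₀·(f + f²).
≈ 29.000 × (0.2500 + 0.0625) ≈ 29.000 × 0.3125 ≈ 9.062 mcg/mL.

9.1 mcg/mL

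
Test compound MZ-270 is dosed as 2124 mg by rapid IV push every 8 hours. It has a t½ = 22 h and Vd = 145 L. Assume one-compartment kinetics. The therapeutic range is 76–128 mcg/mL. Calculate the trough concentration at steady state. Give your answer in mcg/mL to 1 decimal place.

k = ln2/t½ = ln2/22 ≈ 0.031507 h⁻¹; fraction remaining f = e^(−kτ) = e^(−0.031507×8) ≈ 0.7772.
Accumulation ratio R = 1/(1 − f) ≈ 1/0.2228 ≈ 4.4883.
Single-dose peak C₀ = D/Vd = 2124/145 ≈ 14.648 mcg/mL.
Steady-state peak Cmax,ss = C₀·R ≈ 14.648 × 4.4883 ≈ 65.745 mcg/mL.
One interval later, Cmin,ss = Cmax,ss·e^(−kτ) ≈ 65.745 × 0.7772 ≈ 51.097 mcg/mL.
Trough 51.1 mcg/mL vs MEC 76 mcg/mL: subtherapeutic.

51.1 mcg/mL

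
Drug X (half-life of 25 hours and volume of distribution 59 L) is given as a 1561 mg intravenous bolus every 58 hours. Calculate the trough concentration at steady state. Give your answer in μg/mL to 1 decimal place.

6.6 μg/mL

τ/t½ = 58/25 ≈ 2.32, so fraction remaining f = (1/2)^(58/25) ≈ 0.2003.
At steady state, accumulation factor R = 1/(1 − e^(−kτ)) ≈ 1.2505.
Each bolus raises the concentration by D/Vd = 1561/59 ≈ 26.458 μg/mL.
Cmax,ss = C₀/(1 − f) ≈ 26.458/0.7997 ≈ 33.085 μg/mL.
One interval later, Cmin,ss = Cmax,ss·e^(−kτ) ≈ 33.085 × 0.2003 ≈ 6.627 μg/mL.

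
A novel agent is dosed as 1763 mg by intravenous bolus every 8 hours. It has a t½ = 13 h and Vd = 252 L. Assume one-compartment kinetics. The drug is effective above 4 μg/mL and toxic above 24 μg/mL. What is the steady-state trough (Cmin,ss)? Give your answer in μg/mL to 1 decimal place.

k = ln2/t½ = ln2/13 ≈ 0.053319 h⁻¹; fraction remaining f = e^(−kτ) = e^(−0.053319×8) ≈ 0.6528.
Accumulation ratio R = 1/(1 − f) ≈ 1/0.3472 ≈ 2.8802.
Each bolus raises the concentration by D/Vd = 1763/252 ≈ 6.996 μg/mL.
Steady-state peak Cmax,ss = C₀·R ≈ 6.996 × 2.8802 ≈ 20.150 μg/mL.
One interval later, Cmin,ss = Cmax,ss·e^(−kτ) ≈ 20.150 × 0.6528 ≈ 13.154 μg/mL.
Trough 13.2 μg/mL vs MEC 4 μg/mL: adequate.

13.2 μg/mL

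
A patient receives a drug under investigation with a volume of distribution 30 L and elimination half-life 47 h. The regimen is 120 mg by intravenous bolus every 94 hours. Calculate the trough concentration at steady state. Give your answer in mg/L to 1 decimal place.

The dosing interval is 2 half-lives, so f = 2^(−2) = 0.25.
Accumulation ratio R = 1/(1 − f) = 1/0.75 = 4/3.
Single-dose peak C₀ = D/Vd = 120/30 = 4 mg/L.
Steady-state peak Cmax,ss = C₀·R = 4 × 4/3 ≈ 5.333 mg/L.
Steady-state trough Cmin,ss = Cmax,ss·f ≈ 5.333 × 0.25 ≈ 1.333 mg/L.

1.3 mg/L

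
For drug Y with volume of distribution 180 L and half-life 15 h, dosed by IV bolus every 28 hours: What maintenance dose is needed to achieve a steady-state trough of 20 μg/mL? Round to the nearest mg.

9529 mg

τ/t½ = 28/15 ≈ 1.8667, so f = (1/2)^(28/15) ≈ 0.274206.
Cmin,ss = (D/Vd)·f/(1−f), so D = Cmin,ss·Vd·(1−f)/f.
D = 20 × 180 × (1−f)/f ≈ 20 × 180 × 2.64689 ≈ 9528.80 mg.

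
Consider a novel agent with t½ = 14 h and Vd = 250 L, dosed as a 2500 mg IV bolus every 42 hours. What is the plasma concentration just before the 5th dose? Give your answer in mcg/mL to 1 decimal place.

f = (1/2)^(τ/t½) = (1/2)^(42/14) ≈ 0.1250.
C₀ = D/Vd = 2500/250 ≈ 10.000 mcg/mL.
Before the 5th dose, 4 doses have been given. Superposition: Cmin = C₀·(f + f² + … + f^4).
≈ 10.000 × (0.1250 + 0.0156 + 0.0020 + 0.0002) ≈ 10.000 × 0.1428 ≈ 1.428 mcg/mL.

1.4 mcg/mL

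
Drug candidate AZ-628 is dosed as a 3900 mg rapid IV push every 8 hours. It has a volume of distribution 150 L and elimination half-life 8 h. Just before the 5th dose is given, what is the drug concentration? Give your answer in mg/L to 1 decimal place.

f = (1/2)^(τ/t½) = (1/2)^(8/8) ≈ 0.5000.
C₀ = D/Vd = 3900/150 ≈ 26.000 mg/L.
Before the 5th dose, 4 doses have been given. Superposition: Cmin = C₀·(f + f² + … + f^4).
≈ 26.000 × (0.5000 + 0.2500 + 0.1250 + 0.0625) ≈ 26.000 × 0.9375 ≈ 24.375 mg/L.

24.4 mg/L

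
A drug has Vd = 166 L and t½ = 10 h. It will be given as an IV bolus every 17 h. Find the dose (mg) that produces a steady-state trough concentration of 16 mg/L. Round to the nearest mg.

τ/t½ = 17/10 ≈ 1.7, so f = (1/2)^(17/10) ≈ 0.307786.
Cmin,ss = (D/Vd)·f/(1−f), so D = Cmin,ss·Vd·(1−f)/f.
D = 16 × 166 × (1−f)/f ≈ 16 × 166 × 2.24901 ≈ 5973.37 mg.

5973 mg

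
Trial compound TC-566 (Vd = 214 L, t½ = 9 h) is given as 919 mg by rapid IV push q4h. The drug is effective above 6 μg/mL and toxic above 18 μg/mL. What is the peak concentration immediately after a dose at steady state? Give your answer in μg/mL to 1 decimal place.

τ/t½ = 4/9 ≈ 0.44444, so fraction remaining f = (1/2)^(4/9) ≈ 0.7349.
At steady state, accumulation factor R = 1/(1 − e^(−kτ)) ≈ 3.7722.
Each bolus raises the concentration by D/Vd = 919/214 ≈ 4.294 μg/mL.
Steady-state peak Cmax,ss = C₀·R ≈ 4.294 × 3.7722 ≈ 16.198 μg/mL.
Peak 16.2 μg/mL vs MTC 18 μg/mL: below toxic threshold.

16.2 μg/mL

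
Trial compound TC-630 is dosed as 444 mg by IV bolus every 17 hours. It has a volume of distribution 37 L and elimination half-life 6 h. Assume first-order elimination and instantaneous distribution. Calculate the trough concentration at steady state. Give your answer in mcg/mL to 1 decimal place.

Over one 17-h interval, 17/6 ≈ 2.8333 half-lives elapse, leaving f ≈ 0.1403 of each dose.
At steady state, accumulation factor R = 1/(1 − e^(−kτ)) ≈ 1.1632.
Each bolus raises the concentration by D/Vd = 444/37 ≈ 12.000 mcg/mL.
Steady-state peak Cmax,ss = C₀·R ≈ 12.000 × 1.1632 ≈ 13.958 mcg/mL.
One interval later, Cmin,ss = Cmax,ss·e^(−kτ) ≈ 13.958 × 0.1403 ≈ 1.958 mcg/mL.

2.0 mcg/mL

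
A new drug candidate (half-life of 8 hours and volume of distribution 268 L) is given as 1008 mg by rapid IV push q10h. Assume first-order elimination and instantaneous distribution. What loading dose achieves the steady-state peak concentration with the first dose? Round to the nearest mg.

f = (1/2)^(10/8) ≈ 0.420448; accumulation ratio R = 1/(1−f) ≈ 1.72547.
Loading dose to hit Cmax,ss on first dose: D_load = D_maint·R ≈ 1008 × 1.72547 ≈ 1739.27 mg.

1739 mg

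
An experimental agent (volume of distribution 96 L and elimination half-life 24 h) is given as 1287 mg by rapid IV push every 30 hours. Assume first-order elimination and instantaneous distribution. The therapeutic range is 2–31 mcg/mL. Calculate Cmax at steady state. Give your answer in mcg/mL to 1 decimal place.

23.1 mcg/mL

Over one 30-h interval, 30/24 ≈ 1.25 half-lives elapse, leaving f ≈ 0.4204 of each dose.
At steady state, accumulation factor R = 1/(1 − e^(−kτ)) ≈ 1.7253.
Single-dose peak C₀ = D/Vd = 1287/96 ≈ 13.406 mcg/mL.
Steady-state peak Cmax,ss = C₀·R ≈ 13.406 × 1.7253 ≈ 23.129 mcg/mL.
Peak 23.1 mcg/mL vs MTC 31 mcg/mL: below toxic threshold.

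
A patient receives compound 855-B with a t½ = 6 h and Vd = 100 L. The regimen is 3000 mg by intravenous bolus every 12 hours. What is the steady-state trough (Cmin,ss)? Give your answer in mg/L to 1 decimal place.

10.0 mg/L

τ = 12 h = 2 half-lives, so f = (1/2)^2 = 0.25.
At steady state, R = 1/(1 − 0.25) = 4/3.
Single-dose peak C₀ = D/Vd = 3000/100 = 30 mg/L.
Steady-state peak Cmax,ss = C₀·R = 30 × 4/3 ≈ 40.000 mg/L.
Steady-state trough Cmin,ss = Cmax,ss·f ≈ 40.000 × 0.25 ≈ 10.000 mg/L.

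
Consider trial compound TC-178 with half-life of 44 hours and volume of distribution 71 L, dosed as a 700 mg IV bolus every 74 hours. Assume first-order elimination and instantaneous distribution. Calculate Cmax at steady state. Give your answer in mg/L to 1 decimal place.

14.3 mg/L

τ/t½ = 74/44 ≈ 1.6818, so fraction remaining f = (1/2)^(74/44) ≈ 0.3117.
Accumulation ratio R = 1/(1 − f) ≈ 1/0.6883 ≈ 1.4529.
Single-dose peak C₀ = D/Vd = 700/71 ≈ 9.859 mg/L.
Steady-state peak Cmax,ss = C₀·R ≈ 9.859 × 1.4529 ≈ 14.324 mg/L.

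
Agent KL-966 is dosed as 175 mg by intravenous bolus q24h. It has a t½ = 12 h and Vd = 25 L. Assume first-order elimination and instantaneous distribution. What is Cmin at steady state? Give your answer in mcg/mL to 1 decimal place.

τ = 24 h = 2 half-lives, so f = (1/2)^2 = 0.25.
At steady state, R = 1/(1 − 0.25) = 4/3.
Single-dose peak C₀ = D/Vd = 175/25 = 7 mcg/mL.
Steady-state peak Cmax,ss = C₀·R = 7 × 4/3 ≈ 9.333 mcg/mL.
Steady-state trough Cmin,ss = Cmax,ss·f ≈ 9.333 × 0.25 ≈ 2.333 mcg/mL.

2.3 mcg/mL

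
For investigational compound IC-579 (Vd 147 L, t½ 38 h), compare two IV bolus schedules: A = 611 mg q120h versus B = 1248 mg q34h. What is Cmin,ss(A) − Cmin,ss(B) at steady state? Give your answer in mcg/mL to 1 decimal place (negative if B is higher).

-9.4 mcg/mL

Regimen A: f = (1/2)^(120/38) ≈ 0.1120; Cmin,ss = (611/147)·f/(1−f) ≈ 0.524 mcg/mL.
Regimen B: f = (1/2)^(34/38) ≈ 0.5378; Cmin,ss = (1248/147)·f/(1−f) ≈ 9.878 mcg/mL.
Difference ≈ 0.524 − 9.878 ≈ -9.354 mcg/mL.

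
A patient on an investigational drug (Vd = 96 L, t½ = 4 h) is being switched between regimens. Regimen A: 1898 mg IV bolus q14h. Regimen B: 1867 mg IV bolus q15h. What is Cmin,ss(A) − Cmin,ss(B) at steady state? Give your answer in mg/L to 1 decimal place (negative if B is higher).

0.4 mg/L

Regimen A: f = (1/2)^(14/4) ≈ 0.0884; Cmin,ss = (1898/96)·f/(1−f) ≈ 1.917 mg/L.
Regimen B: f = (1/2)^(15/4) ≈ 0.0743; Cmin,ss = (1867/96)·f/(1−f) ≈ 1.561 mg/L.
Difference ≈ 1.917 − 1.561 ≈ 0.356 mg/L.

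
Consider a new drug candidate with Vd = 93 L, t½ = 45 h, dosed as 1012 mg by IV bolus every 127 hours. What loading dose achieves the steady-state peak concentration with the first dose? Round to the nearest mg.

f = (1/2)^(127/45) ≈ 0.141393; accumulation ratio R = 1/(1−f) ≈ 1.16468.
Loading dose to hit Cmax,ss on first dose: D_load = D_maint·R ≈ 1012 × 1.16468 ≈ 1178.66 mg.

1179 mg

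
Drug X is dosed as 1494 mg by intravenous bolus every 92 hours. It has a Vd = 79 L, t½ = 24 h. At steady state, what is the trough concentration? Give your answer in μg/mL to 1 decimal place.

1.4 μg/mL

Over one 92-h interval, 92/24 ≈ 3.8333 half-lives elapse, leaving f ≈ 0.0702 of each dose.
Single-dose peak C₀ = D/Vd = 1494/79 ≈ 18.911 μg/mL.
Steady-state trough Cmin,ss = C₀·f/(1−f) ≈ 18.911 × 0.0702/0.9298 ≈ 1.428 μg/mL.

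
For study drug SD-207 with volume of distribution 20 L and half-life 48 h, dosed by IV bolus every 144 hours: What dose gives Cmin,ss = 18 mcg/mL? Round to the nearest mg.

2520 mg

τ/t½ = 144/48 ≈ 3, so f = (1/2)^(144/48) ≈ 0.125000.
Cmin,ss = (D/Vd)·f/(1−f), so D = Cmin,ss·Vd·(1−f)/f.
D = 18 × 20 × (1−f)/f ≈ 18 × 20 × 7.00000 ≈ 2520.00 mg.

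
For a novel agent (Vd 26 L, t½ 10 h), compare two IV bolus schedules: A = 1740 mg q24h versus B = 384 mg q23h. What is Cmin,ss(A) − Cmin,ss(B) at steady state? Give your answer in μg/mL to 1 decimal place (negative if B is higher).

Regimen A: f = (1/2)^(24/10) ≈ 0.1895; Cmin,ss = (1740/26)·f/(1−f) ≈ 15.647 μg/mL.
Regimen B: f = (1/2)^(23/10) ≈ 0.2031; Cmin,ss = (384/26)·f/(1−f) ≈ 3.764 μg/mL.
Difference ≈ 15.647 − 3.764 ≈ 11.883 μg/mL.

11.9 μg/mL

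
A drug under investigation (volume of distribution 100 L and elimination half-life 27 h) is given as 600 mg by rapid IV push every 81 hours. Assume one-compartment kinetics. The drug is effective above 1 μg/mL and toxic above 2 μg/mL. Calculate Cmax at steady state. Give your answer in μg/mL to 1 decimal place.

6.9 μg/mL

The dosing interval is 3 half-lives, so f = 2^(−3) = 0.125.
Accumulation ratio R = 1/(1 − f) = 1/0.875 = 8/7.
Single-dose peak C₀ = D/Vd = 600/100 = 6 μg/mL.
Steady-state peak Cmax,ss = C₀·R = 6 × 8/7 ≈ 6.857 μg/mL.
Peak 6.9 μg/mL vs MTC 2 μg/mL: exceeds toxic threshold.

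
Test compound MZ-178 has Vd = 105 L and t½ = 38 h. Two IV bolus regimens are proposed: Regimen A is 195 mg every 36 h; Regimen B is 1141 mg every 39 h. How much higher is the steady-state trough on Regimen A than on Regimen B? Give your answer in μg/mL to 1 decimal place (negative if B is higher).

Regimen A: f = (1/2)^(36/38) ≈ 0.5186; Cmin,ss = (195/105)·f/(1−f) ≈ 2.001 μg/mL.
Regimen B: f = (1/2)^(39/38) ≈ 0.4910; Cmin,ss = (1141/105)·f/(1−f) ≈ 10.482 μg/mL.
Difference ≈ 2.001 − 10.482 ≈ -8.481 μg/mL.

-8.5 μg/mL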